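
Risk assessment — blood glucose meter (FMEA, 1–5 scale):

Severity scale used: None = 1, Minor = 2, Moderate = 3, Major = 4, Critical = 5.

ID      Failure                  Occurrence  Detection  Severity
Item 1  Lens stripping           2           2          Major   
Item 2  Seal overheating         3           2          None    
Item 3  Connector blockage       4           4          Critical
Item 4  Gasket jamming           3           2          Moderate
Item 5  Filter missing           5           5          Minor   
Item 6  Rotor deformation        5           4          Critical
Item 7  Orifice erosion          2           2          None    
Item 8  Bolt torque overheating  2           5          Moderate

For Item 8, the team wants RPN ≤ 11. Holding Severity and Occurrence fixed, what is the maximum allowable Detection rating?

Item 8: S=3, O=2, D=5 → current RPN = 30.
Fixed product = 6. Need 6 × D ≤ 11, so D ≤ 11/6 = 1.83.
Maximum integer Detection rating = 1 (gives RPN 6; D=2 would give 12 > 11).

1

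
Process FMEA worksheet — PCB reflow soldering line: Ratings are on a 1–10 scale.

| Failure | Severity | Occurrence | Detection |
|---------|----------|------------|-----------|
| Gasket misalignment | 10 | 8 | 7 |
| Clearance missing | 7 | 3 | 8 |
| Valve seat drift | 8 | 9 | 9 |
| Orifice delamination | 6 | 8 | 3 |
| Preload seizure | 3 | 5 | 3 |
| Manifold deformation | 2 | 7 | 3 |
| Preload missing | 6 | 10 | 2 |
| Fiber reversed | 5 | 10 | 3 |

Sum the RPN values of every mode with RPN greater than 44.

RPN = Severity × Occurrence × Detection:
  Gasket misalignment: 10 × 8 × 7 = 560
  Clearance missing: 7 × 3 × 8 = 168
  Valve seat drift: 8 × 9 × 9 = 648
  Orifice delamination: 6 × 8 × 3 = 144
  Preload seizure: 3 × 5 × 3 = 45
  Manifold deformation: 2 × 7 × 3 = 42
  Preload missing: 6 × 10 × 2 = 120
  Fiber reversed: 5 × 10 × 3 = 150
RPN > 44: Gasket misalignment (560), Clearance missing (168), Valve seat drift (648), Orifice delamination (144), Preload seizure (45), Preload missing (120), Fiber reversed (150).
Sum: 560 + 168 + 648 + 144 + 45 + 120 + 150 = 1835.

1835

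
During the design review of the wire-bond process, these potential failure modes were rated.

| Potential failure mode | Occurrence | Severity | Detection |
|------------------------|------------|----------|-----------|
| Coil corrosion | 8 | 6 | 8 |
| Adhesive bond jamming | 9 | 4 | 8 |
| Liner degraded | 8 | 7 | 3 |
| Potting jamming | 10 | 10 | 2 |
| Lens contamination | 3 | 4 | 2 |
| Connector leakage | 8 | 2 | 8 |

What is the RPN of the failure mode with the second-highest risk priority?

RPN = Severity × Occurrence × Detection:
  Coil corrosion: 6 × 8 × 8 = 384
  Adhesive bond jamming: 4 × 9 × 8 = 288
  Liner degraded: 7 × 8 × 3 = 168
  Potting jamming: 10 × 10 × 2 = 200
  Lens contamination: 4 × 3 × 2 = 24
  Connector leakage: 2 × 8 × 8 = 128
Sorted descending: 384, 288, 200, 168, 128, 24.
The second-highest RPN is 288 (Adhesive bond jamming).

288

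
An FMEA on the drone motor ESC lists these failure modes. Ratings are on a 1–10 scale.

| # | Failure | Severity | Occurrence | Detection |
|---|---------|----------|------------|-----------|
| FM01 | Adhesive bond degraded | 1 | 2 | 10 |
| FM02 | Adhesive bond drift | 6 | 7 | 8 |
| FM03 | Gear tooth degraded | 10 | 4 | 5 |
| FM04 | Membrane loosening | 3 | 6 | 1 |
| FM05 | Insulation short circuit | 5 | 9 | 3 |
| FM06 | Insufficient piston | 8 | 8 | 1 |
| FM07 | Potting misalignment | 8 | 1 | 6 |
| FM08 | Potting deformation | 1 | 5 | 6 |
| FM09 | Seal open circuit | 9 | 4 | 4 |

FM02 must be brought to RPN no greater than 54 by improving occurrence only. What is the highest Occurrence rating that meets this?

FM02: S=6, O=7, D=8 → current RPN = 336.
Fixed product = 48. Need 48 × O ≤ 54, so O ≤ 54/48 = 1.12.
Maximum integer Occurrence rating = 1 (gives RPN 48; O=2 would give 96 > 54).

1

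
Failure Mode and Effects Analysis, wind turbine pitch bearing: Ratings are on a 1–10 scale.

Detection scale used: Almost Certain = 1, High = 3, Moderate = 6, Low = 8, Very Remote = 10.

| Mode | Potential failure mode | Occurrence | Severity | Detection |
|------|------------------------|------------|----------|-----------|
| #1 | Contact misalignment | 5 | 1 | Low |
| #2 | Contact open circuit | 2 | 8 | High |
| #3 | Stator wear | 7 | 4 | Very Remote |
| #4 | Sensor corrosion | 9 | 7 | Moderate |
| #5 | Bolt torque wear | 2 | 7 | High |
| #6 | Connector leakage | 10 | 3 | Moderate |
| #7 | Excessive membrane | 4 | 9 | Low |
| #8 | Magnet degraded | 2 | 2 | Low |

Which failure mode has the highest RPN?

RPN = Severity × Occurrence × Detection:
  #1: 1 × 5 × 8 = 40
  #2: 8 × 2 × 3 = 48
  #3: 4 × 7 × 10 = 280
  #4: 7 × 9 × 6 = 378
  #5: 7 × 2 × 3 = 42
  #6: 3 × 10 × 6 = 180
  #7: 9 × 4 × 8 = 288
  #8: 2 × 2 × 8 = 32
Highest RPN is 378 → #4.

#4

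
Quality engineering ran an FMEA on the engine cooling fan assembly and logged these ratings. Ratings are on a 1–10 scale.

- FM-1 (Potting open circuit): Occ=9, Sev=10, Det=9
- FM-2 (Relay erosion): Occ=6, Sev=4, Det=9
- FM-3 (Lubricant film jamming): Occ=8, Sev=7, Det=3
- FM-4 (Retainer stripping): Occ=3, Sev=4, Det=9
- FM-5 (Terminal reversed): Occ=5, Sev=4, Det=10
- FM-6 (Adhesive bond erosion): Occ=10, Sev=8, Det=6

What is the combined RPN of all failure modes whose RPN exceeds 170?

RPN = Severity × Occurrence × Detection:
  FM-1: 10 × 9 × 9 = 810
  FM-2: 4 × 6 × 9 = 216
  FM-3: 7 × 8 × 3 = 168
  FM-4: 4 × 3 × 9 = 108
  FM-5: 4 × 5 × 10 = 200
  FM-6: 8 × 10 × 6 = 480
RPN > 170: FM-1 (810), FM-2 (216), FM-5 (200), FM-6 (480).
Sum: 810 + 216 + 200 + 480 = 1706.

1706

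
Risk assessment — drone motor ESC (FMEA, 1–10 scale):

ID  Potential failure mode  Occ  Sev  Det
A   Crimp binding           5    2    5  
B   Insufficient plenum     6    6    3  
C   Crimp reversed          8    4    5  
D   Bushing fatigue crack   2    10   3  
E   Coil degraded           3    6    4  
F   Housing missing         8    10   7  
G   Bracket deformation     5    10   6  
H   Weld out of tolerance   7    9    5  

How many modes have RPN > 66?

6

RPN = Severity × Occurrence × Detection:
  A: 2 × 5 × 5 = 50
  B: 6 × 6 × 3 = 108
  C: 4 × 8 × 5 = 160
  D: 10 × 2 × 3 = 60
  E: 6 × 3 × 4 = 72
  F: 10 × 8 × 7 = 560
  G: 10 × 5 × 6 = 300
  H: 9 × 7 × 5 = 315
Modes with RPN > 66: B (108), C (160), E (72), F (560), G (300), H (315) → 6.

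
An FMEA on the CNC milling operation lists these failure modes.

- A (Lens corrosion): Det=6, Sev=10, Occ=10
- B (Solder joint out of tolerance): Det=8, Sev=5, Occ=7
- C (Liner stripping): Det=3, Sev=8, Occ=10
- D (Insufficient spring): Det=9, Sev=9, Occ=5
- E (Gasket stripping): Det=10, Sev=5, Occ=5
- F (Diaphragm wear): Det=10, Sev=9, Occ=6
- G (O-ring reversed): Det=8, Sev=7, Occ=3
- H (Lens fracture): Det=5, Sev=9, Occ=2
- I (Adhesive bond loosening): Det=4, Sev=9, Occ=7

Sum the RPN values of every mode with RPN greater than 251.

2077

RPN = Severity × Occurrence × Detection:
  A: 10 × 10 × 6 = 600
  B: 5 × 7 × 8 = 280
  C: 8 × 10 × 3 = 240
  D: 9 × 5 × 9 = 405
  E: 5 × 5 × 10 = 250
  F: 9 × 6 × 10 = 540
  G: 7 × 3 × 8 = 168
  H: 9 × 2 × 5 = 90
  I: 9 × 7 × 4 = 252
RPN > 251: A (600), B (280), D (405), F (540), I (252).
Sum: 600 + 280 + 405 + 540 + 252 = 2077.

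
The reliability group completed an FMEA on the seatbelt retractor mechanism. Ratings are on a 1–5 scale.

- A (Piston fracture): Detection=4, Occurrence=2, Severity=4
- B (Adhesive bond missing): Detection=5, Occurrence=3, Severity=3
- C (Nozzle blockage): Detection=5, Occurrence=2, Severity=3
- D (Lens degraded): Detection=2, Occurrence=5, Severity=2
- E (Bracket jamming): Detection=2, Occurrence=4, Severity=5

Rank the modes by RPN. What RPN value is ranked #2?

40

RPN = Severity × Occurrence × Detection:
  A: 4 × 2 × 4 = 32
  B: 3 × 3 × 5 = 45
  C: 3 × 2 × 5 = 30
  D: 2 × 5 × 2 = 20
  E: 5 × 4 × 2 = 40
Sorted descending: 45, 40, 32, 30, 20.
The second-highest RPN is 40 (E).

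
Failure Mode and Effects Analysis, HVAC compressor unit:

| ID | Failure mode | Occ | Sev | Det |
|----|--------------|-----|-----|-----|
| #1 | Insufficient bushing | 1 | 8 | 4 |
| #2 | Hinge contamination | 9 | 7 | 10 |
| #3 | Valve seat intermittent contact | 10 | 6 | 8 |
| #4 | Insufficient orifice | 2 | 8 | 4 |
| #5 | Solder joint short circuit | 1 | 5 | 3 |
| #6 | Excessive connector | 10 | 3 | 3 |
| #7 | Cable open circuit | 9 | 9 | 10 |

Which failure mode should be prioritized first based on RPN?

#7

RPN = Severity × Occurrence × Detection:
  #1: 8 × 1 × 4 = 32
  #2: 7 × 9 × 10 = 630
  #3: 6 × 10 × 8 = 480
  #4: 8 × 2 × 4 = 64
  #5: 5 × 1 × 3 = 15
  #6: 3 × 10 × 3 = 90
  #7: 9 × 9 × 10 = 810
Highest RPN is 810 → #7.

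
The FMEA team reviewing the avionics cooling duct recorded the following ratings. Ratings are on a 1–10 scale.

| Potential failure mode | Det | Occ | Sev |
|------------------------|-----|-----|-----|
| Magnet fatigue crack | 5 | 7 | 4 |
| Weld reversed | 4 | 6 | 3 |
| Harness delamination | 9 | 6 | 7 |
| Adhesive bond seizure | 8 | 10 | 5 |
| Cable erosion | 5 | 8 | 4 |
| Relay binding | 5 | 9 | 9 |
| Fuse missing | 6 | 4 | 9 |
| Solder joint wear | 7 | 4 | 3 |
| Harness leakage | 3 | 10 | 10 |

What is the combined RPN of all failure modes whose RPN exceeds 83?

2083

RPN = Severity × Occurrence × Detection:
  Magnet fatigue crack: 4 × 7 × 5 = 140
  Weld reversed: 3 × 6 × 4 = 72
  Harness delamination: 7 × 6 × 9 = 378
  Adhesive bond seizure: 5 × 10 × 8 = 400
  Cable erosion: 4 × 8 × 5 = 160
  Relay binding: 9 × 9 × 5 = 405
  Fuse missing: 9 × 4 × 6 = 216
  Solder joint wear: 3 × 4 × 7 = 84
  Harness leakage: 10 × 10 × 3 = 300
RPN > 83: Magnet fatigue crack (140), Harness delamination (378), Adhesive bond seizure (400), Cable erosion (160), Relay binding (405), Fuse missing (216), Solder joint wear (84), Harness leakage (300).
Sum: 140 + 378 + 400 + 160 + 405 + 216 + 84 + 300 = 2083.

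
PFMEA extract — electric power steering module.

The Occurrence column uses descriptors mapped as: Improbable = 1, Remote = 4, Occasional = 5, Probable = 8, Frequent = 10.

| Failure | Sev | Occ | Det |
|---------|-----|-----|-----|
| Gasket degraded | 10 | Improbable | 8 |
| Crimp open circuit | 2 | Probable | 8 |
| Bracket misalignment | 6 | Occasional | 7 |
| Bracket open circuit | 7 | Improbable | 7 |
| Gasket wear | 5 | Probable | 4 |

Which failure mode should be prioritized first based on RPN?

Bracket misalignment

RPN = Severity × Occurrence × Detection:
  Gasket degraded: 10 × 1 × 8 = 80
  Crimp open circuit: 2 × 8 × 8 = 128
  Bracket misalignment: 6 × 5 × 7 = 210
  Bracket open circuit: 7 × 1 × 7 = 49
  Gasket wear: 5 × 8 × 4 = 160
Highest RPN is 210 → Bracket misalignment.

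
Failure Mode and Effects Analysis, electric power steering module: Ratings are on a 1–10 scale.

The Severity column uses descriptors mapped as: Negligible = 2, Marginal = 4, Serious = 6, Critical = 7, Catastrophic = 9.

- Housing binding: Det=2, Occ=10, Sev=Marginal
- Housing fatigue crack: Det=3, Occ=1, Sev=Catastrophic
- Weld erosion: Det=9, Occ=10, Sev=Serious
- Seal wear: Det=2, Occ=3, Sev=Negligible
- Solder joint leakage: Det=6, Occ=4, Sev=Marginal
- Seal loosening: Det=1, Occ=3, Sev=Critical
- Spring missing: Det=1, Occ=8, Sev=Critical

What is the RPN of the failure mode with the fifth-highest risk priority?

27

RPN = Severity × Occurrence × Detection:
  Housing binding: 4 × 10 × 2 = 80
  Housing fatigue crack: 9 × 1 × 3 = 27
  Weld erosion: 6 × 10 × 9 = 540
  Seal wear: 2 × 3 × 2 = 12
  Solder joint leakage: 4 × 4 × 6 = 96
  Seal loosening: 7 × 3 × 1 = 21
  Spring missing: 7 × 8 × 1 = 56
Sorted descending: 540, 96, 80, 56, 27, 21, 12.
The fifth-highest RPN is 27 (Housing fatigue crack).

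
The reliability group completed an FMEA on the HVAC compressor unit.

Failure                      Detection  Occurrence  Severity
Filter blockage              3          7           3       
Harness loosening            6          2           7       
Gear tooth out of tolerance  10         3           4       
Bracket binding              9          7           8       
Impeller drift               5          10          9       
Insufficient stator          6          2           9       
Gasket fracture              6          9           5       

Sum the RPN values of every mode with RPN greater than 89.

1452

RPN = Severity × Occurrence × Detection:
  Filter blockage: 3 × 7 × 3 = 63
  Harness loosening: 7 × 2 × 6 = 84
  Gear tooth out of tolerance: 4 × 3 × 10 = 120
  Bracket binding: 8 × 7 × 9 = 504
  Impeller drift: 9 × 10 × 5 = 450
  Insufficient stator: 9 × 2 × 6 = 108
  Gasket fracture: 5 × 9 × 6 = 270
RPN > 89: Gear tooth out of tolerance (120), Bracket binding (504), Impeller drift (450), Insufficient stator (108), Gasket fracture (270).
Sum: 120 + 504 + 450 + 108 + 270 = 1452.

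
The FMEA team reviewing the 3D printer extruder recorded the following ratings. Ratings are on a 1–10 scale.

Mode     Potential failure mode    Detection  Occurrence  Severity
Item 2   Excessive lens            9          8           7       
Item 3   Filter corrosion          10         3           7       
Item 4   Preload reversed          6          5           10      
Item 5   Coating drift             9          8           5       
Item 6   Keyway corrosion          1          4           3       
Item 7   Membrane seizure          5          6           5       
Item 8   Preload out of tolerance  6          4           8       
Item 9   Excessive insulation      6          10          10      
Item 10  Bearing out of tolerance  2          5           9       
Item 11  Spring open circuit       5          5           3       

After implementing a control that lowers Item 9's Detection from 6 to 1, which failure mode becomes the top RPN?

Item 2

RPN = Severity × Occurrence × Detection:
  Item 2: 7 × 8 × 9 = 504
  Item 3: 7 × 3 × 10 = 210
  Item 4: 10 × 5 × 6 = 300
  Item 5: 5 × 8 × 9 = 360
  Item 6: 3 × 4 × 1 = 12
  Item 7: 5 × 6 × 5 = 150
  Item 8: 8 × 4 × 6 = 192
  Item 9: 10 × 10 × 6 = 600
  Item 10: 9 × 5 × 2 = 90
  Item 11: 3 × 5 × 5 = 75
After action: Item 9 → 10 × 10 × 1 = 100.
Revised RPNs: Item 2=504, Item 5=360, Item 4=300, Item 3=210, Item 8=192, Item 7=150, Item 9=100, Item 10=90, Item 11=75, Item 6=12.
Highest is now Item 2 (504).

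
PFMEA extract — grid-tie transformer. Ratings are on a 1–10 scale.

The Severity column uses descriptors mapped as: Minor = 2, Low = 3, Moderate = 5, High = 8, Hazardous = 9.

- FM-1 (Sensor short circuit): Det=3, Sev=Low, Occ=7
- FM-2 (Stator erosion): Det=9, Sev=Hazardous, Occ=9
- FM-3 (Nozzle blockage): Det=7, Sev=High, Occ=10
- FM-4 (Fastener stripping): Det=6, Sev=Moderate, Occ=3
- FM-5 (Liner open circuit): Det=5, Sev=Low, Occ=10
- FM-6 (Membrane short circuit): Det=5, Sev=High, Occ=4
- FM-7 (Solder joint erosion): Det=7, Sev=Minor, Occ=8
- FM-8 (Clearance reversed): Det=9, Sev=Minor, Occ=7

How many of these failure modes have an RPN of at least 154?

RPN = Severity × Occurrence × Detection:
  FM-1: 3 × 7 × 3 = 63
  FM-2: 9 × 9 × 9 = 729
  FM-3: 8 × 10 × 7 = 560
  FM-4: 5 × 3 × 6 = 90
  FM-5: 3 × 10 × 5 = 150
  FM-6: 8 × 4 × 5 = 160
  FM-7: 2 × 8 × 7 = 112
  FM-8: 2 × 7 × 9 = 126
Modes with RPN ≥ 154: FM-2 (729), FM-3 (560), FM-6 (160) → 3.

3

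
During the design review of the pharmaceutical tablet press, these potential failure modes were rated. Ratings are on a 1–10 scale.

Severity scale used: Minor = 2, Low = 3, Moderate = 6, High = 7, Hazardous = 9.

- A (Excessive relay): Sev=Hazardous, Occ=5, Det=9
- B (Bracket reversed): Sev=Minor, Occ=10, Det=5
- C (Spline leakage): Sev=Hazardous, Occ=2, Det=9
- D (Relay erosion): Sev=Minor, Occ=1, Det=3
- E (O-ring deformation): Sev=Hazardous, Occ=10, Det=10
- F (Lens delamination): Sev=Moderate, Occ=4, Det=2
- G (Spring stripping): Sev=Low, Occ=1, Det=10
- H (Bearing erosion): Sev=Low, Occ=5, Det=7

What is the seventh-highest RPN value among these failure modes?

RPN = Severity × Occurrence × Detection:
  A: 9 × 5 × 9 = 405
  B: 2 × 10 × 5 = 100
  C: 9 × 2 × 9 = 162
  D: 2 × 1 × 3 = 6
  E: 9 × 10 × 10 = 900
  F: 6 × 4 × 2 = 48
  G: 3 × 1 × 10 = 30
  H: 3 × 5 × 7 = 105
Sorted descending: 900, 405, 162, 105, 100, 48, 30, 6.
The seventh-highest RPN is 30 (G).

30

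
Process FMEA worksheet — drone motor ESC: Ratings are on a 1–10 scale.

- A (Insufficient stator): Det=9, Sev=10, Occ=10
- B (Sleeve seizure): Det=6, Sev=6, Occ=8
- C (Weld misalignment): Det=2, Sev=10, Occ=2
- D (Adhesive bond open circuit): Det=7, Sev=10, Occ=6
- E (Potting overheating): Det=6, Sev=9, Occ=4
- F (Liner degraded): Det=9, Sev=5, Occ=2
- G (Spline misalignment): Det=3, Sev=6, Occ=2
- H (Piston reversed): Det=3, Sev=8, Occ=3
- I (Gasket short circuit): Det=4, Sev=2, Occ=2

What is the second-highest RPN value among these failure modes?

420

RPN = Severity × Occurrence × Detection:
  A: 10 × 10 × 9 = 900
  B: 6 × 8 × 6 = 288
  C: 10 × 2 × 2 = 40
  D: 10 × 6 × 7 = 420
  E: 9 × 4 × 6 = 216
  F: 5 × 2 × 9 = 90
  G: 6 × 2 × 3 = 36
  H: 8 × 3 × 3 = 72
  I: 2 × 2 × 4 = 16
Sorted descending: 900, 420, 288, 216, 90, 72, 40, 36, 16.
The second-highest RPN is 420 (D).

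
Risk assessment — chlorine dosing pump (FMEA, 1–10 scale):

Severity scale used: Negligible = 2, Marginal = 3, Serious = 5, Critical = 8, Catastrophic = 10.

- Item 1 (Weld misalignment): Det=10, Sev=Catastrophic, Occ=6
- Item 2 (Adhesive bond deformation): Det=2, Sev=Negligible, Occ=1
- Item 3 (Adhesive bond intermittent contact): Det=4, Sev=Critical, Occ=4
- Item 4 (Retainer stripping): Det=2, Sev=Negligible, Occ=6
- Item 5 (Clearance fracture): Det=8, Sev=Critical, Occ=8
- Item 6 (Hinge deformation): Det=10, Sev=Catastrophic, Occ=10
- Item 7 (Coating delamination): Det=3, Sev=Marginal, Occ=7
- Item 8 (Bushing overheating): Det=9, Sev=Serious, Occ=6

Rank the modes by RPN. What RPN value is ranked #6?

63

RPN = Severity × Occurrence × Detection:
  Item 1: 10 × 6 × 10 = 600
  Item 2: 2 × 1 × 2 = 4
  Item 3: 8 × 4 × 4 = 128
  Item 4: 2 × 6 × 2 = 24
  Item 5: 8 × 8 × 8 = 512
  Item 6: 10 × 10 × 10 = 1000
  Item 7: 3 × 7 × 3 = 63
  Item 8: 5 × 6 × 9 = 270
Sorted descending: 1000, 600, 512, 270, 128, 63, 24, 4.
The sixth-highest RPN is 63 (Item 7).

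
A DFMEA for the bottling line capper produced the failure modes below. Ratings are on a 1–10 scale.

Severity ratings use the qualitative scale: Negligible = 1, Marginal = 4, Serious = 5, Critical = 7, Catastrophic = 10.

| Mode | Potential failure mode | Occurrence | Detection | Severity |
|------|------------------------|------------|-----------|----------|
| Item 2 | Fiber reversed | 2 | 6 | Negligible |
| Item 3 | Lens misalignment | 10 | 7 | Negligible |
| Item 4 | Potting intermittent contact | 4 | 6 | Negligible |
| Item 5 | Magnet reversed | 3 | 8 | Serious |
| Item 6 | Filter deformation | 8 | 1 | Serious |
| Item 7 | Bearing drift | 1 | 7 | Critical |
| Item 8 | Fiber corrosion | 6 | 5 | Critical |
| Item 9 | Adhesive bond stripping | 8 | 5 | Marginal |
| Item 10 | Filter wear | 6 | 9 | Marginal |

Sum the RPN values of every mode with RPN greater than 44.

RPN = Severity × Occurrence × Detection:
  Item 2: 1 × 2 × 6 = 12
  Item 3: 1 × 10 × 7 = 70
  Item 4: 1 × 4 × 6 = 24
  Item 5: 5 × 3 × 8 = 120
  Item 6: 5 × 8 × 1 = 40
  Item 7: 7 × 1 × 7 = 49
  Item 8: 7 × 6 × 5 = 210
  Item 9: 4 × 8 × 5 = 160
  Item 10: 4 × 6 × 9 = 216
RPN > 44: Item 3 (70), Item 5 (120), Item 7 (49), Item 8 (210), Item 9 (160), Item 10 (216).
Sum: 70 + 120 + 49 + 210 + 160 + 216 = 825.

825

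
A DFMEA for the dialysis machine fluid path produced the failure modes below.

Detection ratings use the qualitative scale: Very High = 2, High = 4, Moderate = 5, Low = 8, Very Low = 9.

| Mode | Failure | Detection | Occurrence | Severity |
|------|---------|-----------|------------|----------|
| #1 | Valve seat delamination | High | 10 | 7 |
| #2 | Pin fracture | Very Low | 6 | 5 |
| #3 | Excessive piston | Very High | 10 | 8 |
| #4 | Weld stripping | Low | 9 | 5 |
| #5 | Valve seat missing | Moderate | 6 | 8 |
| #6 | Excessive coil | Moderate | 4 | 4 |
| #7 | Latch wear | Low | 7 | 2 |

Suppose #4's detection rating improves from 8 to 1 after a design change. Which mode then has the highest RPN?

RPN = Severity × Occurrence × Detection:
  #1: 7 × 10 × 4 = 280
  #2: 5 × 6 × 9 = 270
  #3: 8 × 10 × 2 = 160
  #4: 5 × 9 × 8 = 360
  #5: 8 × 6 × 5 = 240
  #6: 4 × 4 × 5 = 80
  #7: 2 × 7 × 8 = 112
After action: #4 → 5 × 9 × 1 = 45.
Revised RPNs: #1=280, #2=270, #5=240, #3=160, #7=112, #6=80, #4=45.
Highest is now #1 (280).

#1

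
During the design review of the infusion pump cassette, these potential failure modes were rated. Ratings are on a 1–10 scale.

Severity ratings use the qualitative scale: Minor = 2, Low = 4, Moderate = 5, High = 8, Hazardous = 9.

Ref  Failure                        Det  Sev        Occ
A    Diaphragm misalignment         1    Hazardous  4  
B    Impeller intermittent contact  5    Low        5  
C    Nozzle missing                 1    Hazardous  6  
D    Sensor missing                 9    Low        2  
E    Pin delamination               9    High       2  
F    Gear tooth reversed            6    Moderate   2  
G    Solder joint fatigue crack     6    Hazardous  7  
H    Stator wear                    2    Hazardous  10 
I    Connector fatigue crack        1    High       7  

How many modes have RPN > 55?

7

RPN = Severity × Occurrence × Detection:
  A: 9 × 4 × 1 = 36
  B: 4 × 5 × 5 = 100
  C: 9 × 6 × 1 = 54
  D: 4 × 2 × 9 = 72
  E: 8 × 2 × 9 = 144
  F: 5 × 2 × 6 = 60
  G: 9 × 7 × 6 = 378
  H: 9 × 10 × 2 = 180
  I: 8 × 7 × 1 = 56
Modes with RPN > 55: B (100), D (72), E (144), F (60), G (378), H (180), I (56) → 7.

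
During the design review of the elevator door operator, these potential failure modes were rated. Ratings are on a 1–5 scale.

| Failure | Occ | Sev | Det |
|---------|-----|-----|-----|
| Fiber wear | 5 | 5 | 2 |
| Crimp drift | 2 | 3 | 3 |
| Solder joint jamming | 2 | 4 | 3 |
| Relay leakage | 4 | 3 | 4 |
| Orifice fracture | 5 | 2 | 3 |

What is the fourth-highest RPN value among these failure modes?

24

RPN = Severity × Occurrence × Detection:
  Fiber wear: 5 × 5 × 2 = 50
  Crimp drift: 3 × 2 × 3 = 18
  Solder joint jamming: 4 × 2 × 3 = 24
  Relay leakage: 3 × 4 × 4 = 48
  Orifice fracture: 2 × 5 × 3 = 30
Sorted descending: 50, 48, 30, 24, 18.
The fourth-highest RPN is 24 (Solder joint jamming).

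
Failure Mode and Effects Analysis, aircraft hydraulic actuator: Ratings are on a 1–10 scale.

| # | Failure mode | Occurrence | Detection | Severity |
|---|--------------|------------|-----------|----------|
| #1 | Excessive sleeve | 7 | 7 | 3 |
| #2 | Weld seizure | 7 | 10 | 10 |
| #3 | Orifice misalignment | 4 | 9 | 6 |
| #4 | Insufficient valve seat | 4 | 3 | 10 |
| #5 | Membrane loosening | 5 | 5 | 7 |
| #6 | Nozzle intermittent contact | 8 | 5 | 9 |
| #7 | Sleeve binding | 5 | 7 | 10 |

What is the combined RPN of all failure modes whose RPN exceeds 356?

1060

RPN = Severity × Occurrence × Detection:
  #1: 3 × 7 × 7 = 147
  #2: 10 × 7 × 10 = 700
  #3: 6 × 4 × 9 = 216
  #4: 10 × 4 × 3 = 120
  #5: 7 × 5 × 5 = 175
  #6: 9 × 8 × 5 = 360
  #7: 10 × 5 × 7 = 350
RPN > 356: #2 (700), #6 (360).
Sum: 700 + 360 = 1060.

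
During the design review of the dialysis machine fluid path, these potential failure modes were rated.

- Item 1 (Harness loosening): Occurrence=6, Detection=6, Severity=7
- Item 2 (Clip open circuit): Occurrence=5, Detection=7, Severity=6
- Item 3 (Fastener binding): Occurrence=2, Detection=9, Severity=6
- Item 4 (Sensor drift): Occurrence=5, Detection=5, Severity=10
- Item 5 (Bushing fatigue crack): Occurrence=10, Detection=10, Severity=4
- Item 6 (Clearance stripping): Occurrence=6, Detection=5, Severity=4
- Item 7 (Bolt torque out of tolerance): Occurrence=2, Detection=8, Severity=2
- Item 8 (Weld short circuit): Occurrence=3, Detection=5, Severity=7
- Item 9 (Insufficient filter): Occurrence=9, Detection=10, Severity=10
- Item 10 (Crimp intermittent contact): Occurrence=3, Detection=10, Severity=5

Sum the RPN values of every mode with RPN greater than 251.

RPN = Severity × Occurrence × Detection:
  Item 1: 7 × 6 × 6 = 252
  Item 2: 6 × 5 × 7 = 210
  Item 3: 6 × 2 × 9 = 108
  Item 4: 10 × 5 × 5 = 250
  Item 5: 4 × 10 × 10 = 400
  Item 6: 4 × 6 × 5 = 120
  Item 7: 2 × 2 × 8 = 32
  Item 8: 7 × 3 × 5 = 105
  Item 9: 10 × 9 × 10 = 900
  Item 10: 5 × 3 × 10 = 150
RPN > 251: Item 1 (252), Item 5 (400), Item 9 (900).
Sum: 252 + 400 + 900 = 1552.

1552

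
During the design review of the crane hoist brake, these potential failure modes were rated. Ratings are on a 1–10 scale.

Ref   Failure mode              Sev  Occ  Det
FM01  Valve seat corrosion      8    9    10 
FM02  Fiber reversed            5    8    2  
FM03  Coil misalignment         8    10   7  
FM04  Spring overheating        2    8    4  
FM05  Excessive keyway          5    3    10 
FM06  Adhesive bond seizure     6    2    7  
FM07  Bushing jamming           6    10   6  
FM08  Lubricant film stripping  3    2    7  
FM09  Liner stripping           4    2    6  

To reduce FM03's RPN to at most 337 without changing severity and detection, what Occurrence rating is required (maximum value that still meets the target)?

FM03: S=8, O=10, D=7 → current RPN = 560.
Fixed product = 56. Need 56 × O ≤ 337, so O ≤ 337/56 = 6.02.
Maximum integer Occurrence rating = 6 (gives RPN 336; O=7 would give 392 > 337).

6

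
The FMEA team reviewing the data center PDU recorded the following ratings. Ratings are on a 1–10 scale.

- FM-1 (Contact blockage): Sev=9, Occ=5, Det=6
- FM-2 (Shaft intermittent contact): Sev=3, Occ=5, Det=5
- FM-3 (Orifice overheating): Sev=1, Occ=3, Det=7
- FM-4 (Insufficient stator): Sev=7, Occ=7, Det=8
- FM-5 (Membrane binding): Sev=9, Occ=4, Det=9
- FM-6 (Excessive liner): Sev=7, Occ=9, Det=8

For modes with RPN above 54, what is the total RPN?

1565

RPN = Severity × Occurrence × Detection:
  FM-1: 9 × 5 × 6 = 270
  FM-2: 3 × 5 × 5 = 75
  FM-3: 1 × 3 × 7 = 21
  FM-4: 7 × 7 × 8 = 392
  FM-5: 9 × 4 × 9 = 324
  FM-6: 7 × 9 × 8 = 504
RPN > 54: FM-1 (270), FM-2 (75), FM-4 (392), FM-5 (324), FM-6 (504).
Sum: 270 + 75 + 392 + 324 + 504 = 1565.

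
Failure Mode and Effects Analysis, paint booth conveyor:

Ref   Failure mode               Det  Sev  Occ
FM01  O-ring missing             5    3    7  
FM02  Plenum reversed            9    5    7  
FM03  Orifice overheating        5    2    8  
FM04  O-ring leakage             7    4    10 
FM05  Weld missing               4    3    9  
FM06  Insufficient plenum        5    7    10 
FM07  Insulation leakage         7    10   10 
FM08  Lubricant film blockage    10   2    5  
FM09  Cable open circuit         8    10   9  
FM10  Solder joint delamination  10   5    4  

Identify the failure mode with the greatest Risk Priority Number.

FM09

RPN = Severity × Occurrence × Detection:
  FM01: 3 × 7 × 5 = 105
  FM02: 5 × 7 × 9 = 315
  FM03: 2 × 8 × 5 = 80
  FM04: 4 × 10 × 7 = 280
  FM05: 3 × 9 × 4 = 108
  FM06: 7 × 10 × 5 = 350
  FM07: 10 × 10 × 7 = 700
  FM08: 2 × 5 × 10 = 100
  FM09: 10 × 9 × 8 = 720
  FM10: 5 × 4 × 10 = 200
Highest RPN is 720 → FM09.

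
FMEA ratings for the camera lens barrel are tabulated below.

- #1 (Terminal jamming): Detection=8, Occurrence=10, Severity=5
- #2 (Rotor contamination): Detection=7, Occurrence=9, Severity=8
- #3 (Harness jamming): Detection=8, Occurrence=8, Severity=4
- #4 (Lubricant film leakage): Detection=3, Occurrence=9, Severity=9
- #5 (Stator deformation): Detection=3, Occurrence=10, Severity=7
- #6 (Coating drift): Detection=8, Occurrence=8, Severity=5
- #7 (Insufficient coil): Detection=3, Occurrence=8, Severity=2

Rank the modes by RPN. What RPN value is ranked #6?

RPN = Severity × Occurrence × Detection:
  #1: 5 × 10 × 8 = 400
  #2: 8 × 9 × 7 = 504
  #3: 4 × 8 × 8 = 256
  #4: 9 × 9 × 3 = 243
  #5: 7 × 10 × 3 = 210
  #6: 5 × 8 × 8 = 320
  #7: 2 × 8 × 3 = 48
Sorted descending: 504, 400, 320, 256, 243, 210, 48.
The sixth-highest RPN is 210 (#5).

210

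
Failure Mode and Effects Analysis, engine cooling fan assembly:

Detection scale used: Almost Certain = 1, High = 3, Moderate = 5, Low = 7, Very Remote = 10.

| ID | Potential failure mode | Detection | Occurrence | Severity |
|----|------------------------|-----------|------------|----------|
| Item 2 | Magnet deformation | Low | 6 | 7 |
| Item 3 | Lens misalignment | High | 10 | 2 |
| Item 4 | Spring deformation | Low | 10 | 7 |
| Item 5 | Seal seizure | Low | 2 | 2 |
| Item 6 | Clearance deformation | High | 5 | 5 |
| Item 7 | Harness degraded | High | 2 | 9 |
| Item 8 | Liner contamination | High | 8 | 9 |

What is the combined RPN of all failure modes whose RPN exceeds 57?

RPN = Severity × Occurrence × Detection:
  Item 2: 7 × 6 × 7 = 294
  Item 3: 2 × 10 × 3 = 60
  Item 4: 7 × 10 × 7 = 490
  Item 5: 2 × 2 × 7 = 28
  Item 6: 5 × 5 × 3 = 75
  Item 7: 9 × 2 × 3 = 54
  Item 8: 9 × 8 × 3 = 216
RPN > 57: Item 2 (294), Item 3 (60), Item 4 (490), Item 6 (75), Item 8 (216).
Sum: 294 + 60 + 490 + 75 + 216 = 1135.

1135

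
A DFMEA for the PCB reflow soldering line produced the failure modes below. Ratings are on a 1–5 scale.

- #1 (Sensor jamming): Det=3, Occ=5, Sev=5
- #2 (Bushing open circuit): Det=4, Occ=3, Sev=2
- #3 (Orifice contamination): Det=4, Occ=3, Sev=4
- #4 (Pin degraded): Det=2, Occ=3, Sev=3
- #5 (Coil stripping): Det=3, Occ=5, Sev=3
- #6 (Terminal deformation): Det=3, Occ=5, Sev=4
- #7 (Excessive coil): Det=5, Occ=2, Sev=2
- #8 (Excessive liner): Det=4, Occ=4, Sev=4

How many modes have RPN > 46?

4

RPN = Severity × Occurrence × Detection:
  #1: 5 × 5 × 3 = 75
  #2: 2 × 3 × 4 = 24
  #3: 4 × 3 × 4 = 48
  #4: 3 × 3 × 2 = 18
  #5: 3 × 5 × 3 = 45
  #6: 4 × 5 × 3 = 60
  #7: 2 × 2 × 5 = 20
  #8: 4 × 4 × 4 = 64
Modes with RPN > 46: #1 (75), #3 (48), #6 (60), #8 (64) → 4.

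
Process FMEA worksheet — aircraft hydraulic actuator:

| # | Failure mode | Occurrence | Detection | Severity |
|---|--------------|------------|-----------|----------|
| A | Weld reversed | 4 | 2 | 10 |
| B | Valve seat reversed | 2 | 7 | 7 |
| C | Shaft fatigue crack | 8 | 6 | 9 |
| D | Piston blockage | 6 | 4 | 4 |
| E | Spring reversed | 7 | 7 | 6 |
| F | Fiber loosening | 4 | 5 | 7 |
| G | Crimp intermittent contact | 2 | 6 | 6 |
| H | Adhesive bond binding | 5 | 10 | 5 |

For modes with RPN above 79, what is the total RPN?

RPN = Severity × Occurrence × Detection:
  A: 10 × 4 × 2 = 80
  B: 7 × 2 × 7 = 98
  C: 9 × 8 × 6 = 432
  D: 4 × 6 × 4 = 96
  E: 6 × 7 × 7 = 294
  F: 7 × 4 × 5 = 140
  G: 6 × 2 × 6 = 72
  H: 5 × 5 × 10 = 250
RPN > 79: A (80), B (98), C (432), D (96), E (294), F (140), H (250).
Sum: 80 + 98 + 432 + 96 + 294 + 140 + 250 = 1390.

1390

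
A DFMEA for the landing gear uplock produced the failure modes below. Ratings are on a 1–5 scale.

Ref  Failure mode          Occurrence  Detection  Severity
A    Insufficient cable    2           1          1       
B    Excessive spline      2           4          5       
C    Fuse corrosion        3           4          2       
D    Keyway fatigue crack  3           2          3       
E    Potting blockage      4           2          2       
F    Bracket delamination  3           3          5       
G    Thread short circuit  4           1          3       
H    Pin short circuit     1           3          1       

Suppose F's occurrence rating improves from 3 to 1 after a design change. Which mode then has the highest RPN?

B

RPN = Severity × Occurrence × Detection:
  A: 1 × 2 × 1 = 2
  B: 5 × 2 × 4 = 40
  C: 2 × 3 × 4 = 24
  D: 3 × 3 × 2 = 18
  E: 2 × 4 × 2 = 16
  F: 5 × 3 × 3 = 45
  G: 3 × 4 × 1 = 12
  H: 1 × 1 × 3 = 3
After action: F → 5 × 1 × 3 = 15.
Revised RPNs: B=40, C=24, D=18, E=16, F=15, G=12, H=3, A=2.
Highest is now B (40).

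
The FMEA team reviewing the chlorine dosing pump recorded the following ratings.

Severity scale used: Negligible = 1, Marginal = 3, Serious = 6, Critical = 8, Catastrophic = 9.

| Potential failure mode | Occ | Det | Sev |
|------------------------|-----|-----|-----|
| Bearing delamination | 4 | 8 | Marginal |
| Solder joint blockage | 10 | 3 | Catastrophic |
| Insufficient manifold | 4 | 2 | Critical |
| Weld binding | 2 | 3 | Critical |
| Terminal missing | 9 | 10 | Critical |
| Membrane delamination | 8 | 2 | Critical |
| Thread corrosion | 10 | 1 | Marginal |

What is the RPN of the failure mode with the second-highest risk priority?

RPN = Severity × Occurrence × Detection:
  Bearing delamination: 3 × 4 × 8 = 96
  Solder joint blockage: 9 × 10 × 3 = 270
  Insufficient manifold: 8 × 4 × 2 = 64
  Weld binding: 8 × 2 × 3 = 48
  Terminal missing: 8 × 9 × 10 = 720
  Membrane delamination: 8 × 8 × 2 = 128
  Thread corrosion: 3 × 10 × 1 = 30
Sorted descending: 720, 270, 128, 96, 64, 48, 30.
The second-highest RPN is 270 (Solder joint blockage).

270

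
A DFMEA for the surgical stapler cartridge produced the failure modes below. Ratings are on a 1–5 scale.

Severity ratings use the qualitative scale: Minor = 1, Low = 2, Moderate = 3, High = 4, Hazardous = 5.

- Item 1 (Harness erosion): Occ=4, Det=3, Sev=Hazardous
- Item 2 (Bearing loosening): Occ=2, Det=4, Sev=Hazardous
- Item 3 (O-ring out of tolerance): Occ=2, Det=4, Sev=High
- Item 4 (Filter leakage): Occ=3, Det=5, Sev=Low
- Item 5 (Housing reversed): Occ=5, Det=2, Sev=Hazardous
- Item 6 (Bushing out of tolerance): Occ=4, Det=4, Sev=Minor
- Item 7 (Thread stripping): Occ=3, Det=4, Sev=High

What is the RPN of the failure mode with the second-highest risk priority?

50

RPN = Severity × Occurrence × Detection:
  Item 1: 5 × 4 × 3 = 60
  Item 2: 5 × 2 × 4 = 40
  Item 3: 4 × 2 × 4 = 32
  Item 4: 2 × 3 × 5 = 30
  Item 5: 5 × 5 × 2 = 50
  Item 6: 1 × 4 × 4 = 16
  Item 7: 4 × 3 × 4 = 48
Sorted descending: 60, 50, 48, 40, 32, 30, 16.
The second-highest RPN is 50 (Item 5).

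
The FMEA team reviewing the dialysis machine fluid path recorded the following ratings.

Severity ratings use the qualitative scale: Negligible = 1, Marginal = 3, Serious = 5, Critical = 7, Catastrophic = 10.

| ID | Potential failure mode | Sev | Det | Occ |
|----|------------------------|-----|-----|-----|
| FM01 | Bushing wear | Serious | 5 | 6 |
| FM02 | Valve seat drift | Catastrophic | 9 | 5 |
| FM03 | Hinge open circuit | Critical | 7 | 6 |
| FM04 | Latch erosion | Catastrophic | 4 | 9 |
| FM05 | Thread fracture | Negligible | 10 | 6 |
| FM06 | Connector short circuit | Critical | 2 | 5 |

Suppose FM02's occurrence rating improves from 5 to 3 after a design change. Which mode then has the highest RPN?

RPN = Severity × Occurrence × Detection:
  FM01: 5 × 6 × 5 = 150
  FM02: 10 × 5 × 9 = 450
  FM03: 7 × 6 × 7 = 294
  FM04: 10 × 9 × 4 = 360
  FM05: 1 × 6 × 10 = 60
  FM06: 7 × 5 × 2 = 70
After action: FM02 → 10 × 3 × 9 = 270.
Revised RPNs: FM04=360, FM03=294, FM02=270, FM01=150, FM06=70, FM05=60.
Highest is now FM04 (360).

FM04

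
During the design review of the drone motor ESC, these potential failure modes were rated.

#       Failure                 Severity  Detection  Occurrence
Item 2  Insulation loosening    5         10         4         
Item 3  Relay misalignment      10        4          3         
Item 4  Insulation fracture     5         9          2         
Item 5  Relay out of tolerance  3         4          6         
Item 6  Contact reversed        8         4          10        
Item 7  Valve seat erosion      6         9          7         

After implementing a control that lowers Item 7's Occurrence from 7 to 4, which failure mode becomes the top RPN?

RPN = Severity × Occurrence × Detection:
  Item 2: 5 × 4 × 10 = 200
  Item 3: 10 × 3 × 4 = 120
  Item 4: 5 × 2 × 9 = 90
  Item 5: 3 × 6 × 4 = 72
  Item 6: 8 × 10 × 4 = 320
  Item 7: 6 × 7 × 9 = 378
After action: Item 7 → 6 × 4 × 9 = 216.
Revised RPNs: Item 6=320, Item 7=216, Item 2=200, Item 3=120, Item 4=90, Item 5=72.
Highest is now Item 6 (320).

Item 6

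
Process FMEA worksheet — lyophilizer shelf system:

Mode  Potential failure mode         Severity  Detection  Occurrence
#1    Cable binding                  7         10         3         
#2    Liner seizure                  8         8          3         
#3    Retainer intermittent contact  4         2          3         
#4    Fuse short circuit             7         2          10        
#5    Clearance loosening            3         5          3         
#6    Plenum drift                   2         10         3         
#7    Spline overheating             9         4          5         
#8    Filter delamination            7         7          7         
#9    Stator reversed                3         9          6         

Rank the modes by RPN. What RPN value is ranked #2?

210

RPN = Severity × Occurrence × Detection:
  #1: 7 × 3 × 10 = 210
  #2: 8 × 3 × 8 = 192
  #3: 4 × 3 × 2 = 24
  #4: 7 × 10 × 2 = 140
  #5: 3 × 3 × 5 = 45
  #6: 2 × 3 × 10 = 60
  #7: 9 × 5 × 4 = 180
  #8: 7 × 7 × 7 = 343
  #9: 3 × 6 × 9 = 162
Sorted descending: 343, 210, 192, 180, 162, 140, 60, 45, 24.
The second-highest RPN is 210 (#1).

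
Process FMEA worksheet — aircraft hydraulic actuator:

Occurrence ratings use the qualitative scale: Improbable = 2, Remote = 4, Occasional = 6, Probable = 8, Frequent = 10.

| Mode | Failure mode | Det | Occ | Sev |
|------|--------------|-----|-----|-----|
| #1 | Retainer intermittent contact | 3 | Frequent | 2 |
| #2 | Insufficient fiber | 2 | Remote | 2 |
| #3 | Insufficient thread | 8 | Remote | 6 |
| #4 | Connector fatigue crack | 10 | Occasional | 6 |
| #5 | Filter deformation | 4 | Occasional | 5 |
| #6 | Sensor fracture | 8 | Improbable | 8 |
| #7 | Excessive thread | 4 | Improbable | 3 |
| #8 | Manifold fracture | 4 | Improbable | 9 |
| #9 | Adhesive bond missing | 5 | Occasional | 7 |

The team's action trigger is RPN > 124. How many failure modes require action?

4

RPN = Severity × Occurrence × Detection:
  #1: 2 × 10 × 3 = 60
  #2: 2 × 4 × 2 = 16
  #3: 6 × 4 × 8 = 192
  #4: 6 × 6 × 10 = 360
  #5: 5 × 6 × 4 = 120
  #6: 8 × 2 × 8 = 128
  #7: 3 × 2 × 4 = 24
  #8: 9 × 2 × 4 = 72
  #9: 7 × 6 × 5 = 210
Modes with RPN > 124: #3 (192), #4 (360), #6 (128), #9 (210) → 4.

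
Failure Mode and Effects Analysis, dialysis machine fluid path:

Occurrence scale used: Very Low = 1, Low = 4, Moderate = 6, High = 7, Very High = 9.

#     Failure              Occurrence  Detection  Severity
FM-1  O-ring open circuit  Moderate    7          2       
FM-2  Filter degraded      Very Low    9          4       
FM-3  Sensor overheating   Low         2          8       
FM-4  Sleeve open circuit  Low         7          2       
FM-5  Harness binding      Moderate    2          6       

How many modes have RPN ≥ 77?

RPN = Severity × Occurrence × Detection:
  FM-1: 2 × 6 × 7 = 84
  FM-2: 4 × 1 × 9 = 36
  FM-3: 8 × 4 × 2 = 64
  FM-4: 2 × 4 × 7 = 56
  FM-5: 6 × 6 × 2 = 72
Modes with RPN ≥ 77: FM-1 (84) → 1.

1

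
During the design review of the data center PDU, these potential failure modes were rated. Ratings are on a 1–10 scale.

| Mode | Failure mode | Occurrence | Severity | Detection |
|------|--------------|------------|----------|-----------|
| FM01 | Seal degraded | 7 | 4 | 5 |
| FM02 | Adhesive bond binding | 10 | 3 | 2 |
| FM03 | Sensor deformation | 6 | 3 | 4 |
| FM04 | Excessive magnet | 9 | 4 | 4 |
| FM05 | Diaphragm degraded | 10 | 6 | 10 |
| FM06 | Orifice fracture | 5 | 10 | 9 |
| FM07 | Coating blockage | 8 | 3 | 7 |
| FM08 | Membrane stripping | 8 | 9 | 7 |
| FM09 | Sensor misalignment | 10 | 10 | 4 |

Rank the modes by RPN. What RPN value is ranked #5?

168

RPN = Severity × Occurrence × Detection:
  FM01: 4 × 7 × 5 = 140
  FM02: 3 × 10 × 2 = 60
  FM03: 3 × 6 × 4 = 72
  FM04: 4 × 9 × 4 = 144
  FM05: 6 × 10 × 10 = 600
  FM06: 10 × 5 × 9 = 450
  FM07: 3 × 8 × 7 = 168
  FM08: 9 × 8 × 7 = 504
  FM09: 10 × 10 × 4 = 400
Sorted descending: 600, 504, 450, 400, 168, 144, 140, 72, 60.
The fifth-highest RPN is 168 (FM07).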